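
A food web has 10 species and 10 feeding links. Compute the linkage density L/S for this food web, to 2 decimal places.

There are L = 10 links among S = 10 species.
L/S = 10/10 = 1.0000 ≈ 1.00.

L/S = 1.00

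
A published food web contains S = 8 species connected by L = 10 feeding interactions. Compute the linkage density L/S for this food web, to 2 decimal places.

L/S = 1.25

There are L = 10 links among S = 8 species.
L/S = 10/8 = 1.2500 ≈ 1.25.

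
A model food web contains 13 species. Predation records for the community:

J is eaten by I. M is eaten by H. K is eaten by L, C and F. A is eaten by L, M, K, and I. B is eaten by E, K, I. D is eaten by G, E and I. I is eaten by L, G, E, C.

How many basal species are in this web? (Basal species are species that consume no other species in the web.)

4

Basal species (no prey listed): D, B, A, J.
Count: 4.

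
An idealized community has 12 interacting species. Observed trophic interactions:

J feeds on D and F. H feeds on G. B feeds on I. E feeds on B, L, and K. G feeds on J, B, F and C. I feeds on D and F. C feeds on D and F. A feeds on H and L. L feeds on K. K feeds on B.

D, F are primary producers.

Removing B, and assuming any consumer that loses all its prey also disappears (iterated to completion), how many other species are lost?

Remove B.
Round 1: K (all prey gone) → extinct.
Round 2: L (all prey gone) → extinct.
Round 3: E (all prey gone) → extinct.
No further losses. Total secondary extinctions: 3.

3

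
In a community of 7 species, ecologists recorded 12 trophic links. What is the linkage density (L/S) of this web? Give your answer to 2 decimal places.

L/S = 1.71

There are L = 12 links among S = 7 species.
L/S = 12/7 = 1.7143 ≈ 1.71.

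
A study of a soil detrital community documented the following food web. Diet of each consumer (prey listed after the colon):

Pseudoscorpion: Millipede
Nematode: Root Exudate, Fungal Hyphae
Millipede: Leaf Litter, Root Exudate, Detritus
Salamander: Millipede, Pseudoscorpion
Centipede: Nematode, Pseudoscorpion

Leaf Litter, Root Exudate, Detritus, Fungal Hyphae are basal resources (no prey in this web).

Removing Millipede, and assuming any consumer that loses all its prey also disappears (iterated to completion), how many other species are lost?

2

Remove Millipede.
Round 1: Pseudoscorpion (all prey gone) → extinct.
Round 2: Salamander (all prey gone) → extinct.
No further losses. Total secondary extinctions: 2.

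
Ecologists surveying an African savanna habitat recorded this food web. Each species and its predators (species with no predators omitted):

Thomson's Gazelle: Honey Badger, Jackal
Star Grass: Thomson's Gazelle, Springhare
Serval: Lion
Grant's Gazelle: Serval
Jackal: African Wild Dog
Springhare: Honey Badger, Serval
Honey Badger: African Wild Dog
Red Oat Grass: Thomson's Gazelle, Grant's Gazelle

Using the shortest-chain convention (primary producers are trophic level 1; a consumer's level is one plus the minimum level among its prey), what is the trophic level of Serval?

Trophic level 3

Red Oat Grass is a producer → level 1.
Grant's Gazelle eats Red Oat Grass → level 2.
Serval eats Grant's Gazelle → level 3.
No prey of Serval is below level 2, so 3 is the minimum.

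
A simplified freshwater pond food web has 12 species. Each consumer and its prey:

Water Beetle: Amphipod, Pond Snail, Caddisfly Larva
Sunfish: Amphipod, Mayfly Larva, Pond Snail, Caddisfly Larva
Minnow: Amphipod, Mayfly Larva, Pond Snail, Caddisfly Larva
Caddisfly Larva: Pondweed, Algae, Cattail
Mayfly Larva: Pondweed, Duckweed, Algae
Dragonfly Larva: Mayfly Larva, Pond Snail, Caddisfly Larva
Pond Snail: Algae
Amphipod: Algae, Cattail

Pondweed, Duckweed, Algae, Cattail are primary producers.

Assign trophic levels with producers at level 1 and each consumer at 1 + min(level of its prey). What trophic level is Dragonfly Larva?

Pondweed is a producer → level 1.
Mayfly Larva eats Pondweed → level 2.
Dragonfly Larva eats Mayfly Larva → level 3.
No prey of Dragonfly Larva is below level 2, so 3 is the minimum.

Trophic level 3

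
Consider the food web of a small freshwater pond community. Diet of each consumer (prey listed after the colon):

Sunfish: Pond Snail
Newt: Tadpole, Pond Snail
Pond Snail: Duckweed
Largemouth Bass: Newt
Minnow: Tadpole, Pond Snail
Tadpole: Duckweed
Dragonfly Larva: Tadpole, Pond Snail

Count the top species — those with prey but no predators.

Top species (has prey, but nothing eats it): Sunfish, Minnow, Dragonfly Larva, Largemouth Bass.
Count: 4.

4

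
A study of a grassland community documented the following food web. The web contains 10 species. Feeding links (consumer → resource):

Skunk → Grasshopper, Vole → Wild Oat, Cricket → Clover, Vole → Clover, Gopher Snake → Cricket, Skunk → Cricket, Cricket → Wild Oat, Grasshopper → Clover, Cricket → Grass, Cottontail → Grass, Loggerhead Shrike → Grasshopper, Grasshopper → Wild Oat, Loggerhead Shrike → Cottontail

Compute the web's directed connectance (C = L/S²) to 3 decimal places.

The web has S = 10 species and L = 13 feeding links.
C = L / S² = 13 / 100 = 0.1300 ≈ 0.130.

C = 0.130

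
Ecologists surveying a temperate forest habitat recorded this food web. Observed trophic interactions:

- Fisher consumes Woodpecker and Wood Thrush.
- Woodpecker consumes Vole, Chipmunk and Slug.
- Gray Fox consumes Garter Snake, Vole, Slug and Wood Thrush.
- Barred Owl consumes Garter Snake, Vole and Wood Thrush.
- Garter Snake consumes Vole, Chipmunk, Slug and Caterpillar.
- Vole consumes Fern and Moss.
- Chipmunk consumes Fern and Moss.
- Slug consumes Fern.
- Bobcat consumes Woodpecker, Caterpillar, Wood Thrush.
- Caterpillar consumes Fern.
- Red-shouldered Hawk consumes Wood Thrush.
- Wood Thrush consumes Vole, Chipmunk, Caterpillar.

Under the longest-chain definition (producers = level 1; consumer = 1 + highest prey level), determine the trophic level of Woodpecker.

Trophic level 3

Fern is a producer → level 1.
Vole eats Fern (level 1); other prey at levels: Moss 1 → level 2.
Woodpecker eats Vole (level 2); other prey at levels: Chipmunk 2, Slug 2 → level 3.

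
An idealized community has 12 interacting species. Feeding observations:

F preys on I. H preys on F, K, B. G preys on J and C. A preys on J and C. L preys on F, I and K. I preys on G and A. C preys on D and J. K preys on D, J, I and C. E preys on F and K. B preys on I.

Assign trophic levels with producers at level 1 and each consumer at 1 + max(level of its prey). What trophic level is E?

D is a producer → level 1.
C eats D (level 1); other prey at levels: J 1 → level 2.
A eats C (level 2); other prey at levels: J 1 → level 3.
I eats A (level 3); other prey at levels: G 3 → level 4.
F eats I → level 5.
E eats F (level 5); other prey at levels: K 5 → level 6.

Trophic level 6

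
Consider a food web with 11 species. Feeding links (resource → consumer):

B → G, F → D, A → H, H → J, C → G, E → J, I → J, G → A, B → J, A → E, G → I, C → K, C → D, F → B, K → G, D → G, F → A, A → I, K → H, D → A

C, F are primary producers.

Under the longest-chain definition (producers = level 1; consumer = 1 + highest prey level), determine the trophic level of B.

Trophic level 2

F is a producer → level 1.
B eats F → level 2.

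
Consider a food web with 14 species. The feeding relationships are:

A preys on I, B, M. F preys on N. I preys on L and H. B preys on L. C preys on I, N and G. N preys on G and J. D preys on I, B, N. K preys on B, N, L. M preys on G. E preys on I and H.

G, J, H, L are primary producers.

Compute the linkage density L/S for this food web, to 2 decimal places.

L/S = 1.50

There are L = 21 links among S = 14 species.
L/S = 21/14 = 1.5000 ≈ 1.50.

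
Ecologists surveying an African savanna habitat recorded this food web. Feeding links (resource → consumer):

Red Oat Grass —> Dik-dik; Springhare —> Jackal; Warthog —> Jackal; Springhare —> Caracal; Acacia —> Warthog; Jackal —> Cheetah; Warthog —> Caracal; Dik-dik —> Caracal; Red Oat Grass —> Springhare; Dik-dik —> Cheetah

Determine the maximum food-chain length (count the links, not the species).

3 links

One longest chain: Red Oat Grass → Springhare → Jackal → Cheetah.
It has 4 species and 3 links.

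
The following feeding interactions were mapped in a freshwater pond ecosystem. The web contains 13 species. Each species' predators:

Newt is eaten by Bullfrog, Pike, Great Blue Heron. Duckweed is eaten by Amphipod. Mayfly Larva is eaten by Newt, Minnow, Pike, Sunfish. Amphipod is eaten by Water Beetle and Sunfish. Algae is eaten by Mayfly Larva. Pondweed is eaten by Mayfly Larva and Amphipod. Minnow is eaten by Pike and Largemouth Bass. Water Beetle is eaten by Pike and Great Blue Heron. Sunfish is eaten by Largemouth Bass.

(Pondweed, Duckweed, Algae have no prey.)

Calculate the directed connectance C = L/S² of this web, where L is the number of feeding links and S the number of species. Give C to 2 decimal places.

C = 0.11

The web has S = 13 species and L = 18 feeding links.
C = L / S² = 18 / 169 = 0.1065 ≈ 0.11.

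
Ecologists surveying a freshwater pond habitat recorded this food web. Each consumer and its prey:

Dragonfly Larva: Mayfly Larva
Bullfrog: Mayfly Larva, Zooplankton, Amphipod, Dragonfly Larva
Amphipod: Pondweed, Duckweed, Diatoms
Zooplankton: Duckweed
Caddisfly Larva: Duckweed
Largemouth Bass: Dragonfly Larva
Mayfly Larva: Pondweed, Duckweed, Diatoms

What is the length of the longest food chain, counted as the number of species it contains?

One longest chain: Pondweed → Mayfly Larva → Dragonfly Larva → Largemouth Bass.
It has 4 species and 3 links.

4 species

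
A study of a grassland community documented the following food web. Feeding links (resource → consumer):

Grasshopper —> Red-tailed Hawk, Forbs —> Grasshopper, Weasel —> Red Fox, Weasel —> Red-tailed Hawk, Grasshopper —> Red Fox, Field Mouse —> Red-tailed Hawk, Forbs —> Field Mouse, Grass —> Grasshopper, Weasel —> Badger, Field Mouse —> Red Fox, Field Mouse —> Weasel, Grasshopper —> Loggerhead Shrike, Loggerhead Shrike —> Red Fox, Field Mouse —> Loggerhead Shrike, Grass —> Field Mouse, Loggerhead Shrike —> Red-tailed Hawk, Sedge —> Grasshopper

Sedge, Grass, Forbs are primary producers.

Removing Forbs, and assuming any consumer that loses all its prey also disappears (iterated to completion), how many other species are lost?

0

Remove Forbs.
Every predator of it retains at least one other prey: Field Mouse still has Grass; Grasshopper still has Sedge, Grass.
No consumer loses all prey, so no secondary extinctions occur.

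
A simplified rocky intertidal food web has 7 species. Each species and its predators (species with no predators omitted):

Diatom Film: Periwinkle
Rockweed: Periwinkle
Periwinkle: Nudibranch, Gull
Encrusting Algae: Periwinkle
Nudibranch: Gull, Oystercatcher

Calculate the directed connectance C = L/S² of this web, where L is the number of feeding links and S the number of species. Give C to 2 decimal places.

C = 0.14

The web has S = 7 species and L = 7 feeding links.
C = L / S² = 7 / 49 = 0.1429 ≈ 0.14.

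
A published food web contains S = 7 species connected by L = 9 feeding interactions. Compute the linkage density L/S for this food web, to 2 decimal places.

L/S = 1.29

There are L = 9 links among S = 7 species.
L/S = 9/7 = 1.2857 ≈ 1.29.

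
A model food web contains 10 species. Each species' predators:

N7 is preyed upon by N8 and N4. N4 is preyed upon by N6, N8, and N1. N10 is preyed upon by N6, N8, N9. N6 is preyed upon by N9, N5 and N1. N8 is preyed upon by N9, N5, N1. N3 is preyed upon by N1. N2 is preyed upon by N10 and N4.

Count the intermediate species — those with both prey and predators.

4

Intermediate species (has both prey and predators): N10, N4, N8, N6.
Count: 4.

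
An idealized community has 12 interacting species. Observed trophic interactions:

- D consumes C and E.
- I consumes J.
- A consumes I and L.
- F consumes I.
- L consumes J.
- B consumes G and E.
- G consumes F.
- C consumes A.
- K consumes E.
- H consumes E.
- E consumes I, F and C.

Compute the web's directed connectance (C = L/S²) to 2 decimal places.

The web has S = 12 species and L = 16 feeding links.
C = L / S² = 16 / 144 = 0.1111 ≈ 0.11.

C = 0.11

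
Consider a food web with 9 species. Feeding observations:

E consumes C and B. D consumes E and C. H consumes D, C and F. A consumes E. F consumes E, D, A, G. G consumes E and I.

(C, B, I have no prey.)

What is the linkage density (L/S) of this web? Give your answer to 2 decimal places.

There are L = 14 links among S = 9 species.
L/S = 14/9 = 1.5556 ≈ 1.56.

L/S = 1.56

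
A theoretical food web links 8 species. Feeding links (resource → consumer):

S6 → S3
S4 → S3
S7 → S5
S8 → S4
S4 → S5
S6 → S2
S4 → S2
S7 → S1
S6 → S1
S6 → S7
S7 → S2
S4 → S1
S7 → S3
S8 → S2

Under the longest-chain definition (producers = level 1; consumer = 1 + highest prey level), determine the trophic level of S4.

Trophic level 2

S8 is a producer → level 1.
S4 eats S8 → level 2.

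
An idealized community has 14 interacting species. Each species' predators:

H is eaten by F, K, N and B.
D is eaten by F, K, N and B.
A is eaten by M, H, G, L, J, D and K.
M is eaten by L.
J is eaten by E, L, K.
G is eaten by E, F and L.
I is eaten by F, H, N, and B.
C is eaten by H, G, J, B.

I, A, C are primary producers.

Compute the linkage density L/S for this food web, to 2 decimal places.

There are L = 30 links among S = 14 species.
L/S = 30/14 = 2.1429 ≈ 2.14.

L/S = 2.14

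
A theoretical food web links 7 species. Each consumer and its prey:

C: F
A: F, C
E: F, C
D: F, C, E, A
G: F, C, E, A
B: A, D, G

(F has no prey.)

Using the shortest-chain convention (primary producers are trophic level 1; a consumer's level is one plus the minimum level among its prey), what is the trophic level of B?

Trophic level 3

F is a producer → level 1.
A eats F → level 2.
B eats A → level 3.
No prey of B is below level 2, so 3 is the minimum.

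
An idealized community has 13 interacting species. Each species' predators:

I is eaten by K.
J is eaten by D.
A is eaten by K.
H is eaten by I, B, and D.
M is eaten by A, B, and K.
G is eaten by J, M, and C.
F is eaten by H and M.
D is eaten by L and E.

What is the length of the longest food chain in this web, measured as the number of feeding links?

3 links

One longest chain: G → J → D → L.
It has 4 species and 3 links.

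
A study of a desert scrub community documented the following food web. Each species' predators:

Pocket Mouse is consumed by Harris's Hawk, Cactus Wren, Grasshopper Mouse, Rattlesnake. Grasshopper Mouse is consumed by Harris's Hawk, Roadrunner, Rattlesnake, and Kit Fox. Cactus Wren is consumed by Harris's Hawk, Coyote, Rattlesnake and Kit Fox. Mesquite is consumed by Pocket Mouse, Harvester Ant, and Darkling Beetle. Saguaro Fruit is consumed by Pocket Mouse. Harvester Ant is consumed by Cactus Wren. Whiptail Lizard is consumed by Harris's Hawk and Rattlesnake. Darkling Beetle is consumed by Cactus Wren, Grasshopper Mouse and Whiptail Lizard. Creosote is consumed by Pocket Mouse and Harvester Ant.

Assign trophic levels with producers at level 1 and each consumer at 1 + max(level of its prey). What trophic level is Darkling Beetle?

Mesquite is a producer → level 1.
Darkling Beetle eats Mesquite → level 2.

Trophic level 2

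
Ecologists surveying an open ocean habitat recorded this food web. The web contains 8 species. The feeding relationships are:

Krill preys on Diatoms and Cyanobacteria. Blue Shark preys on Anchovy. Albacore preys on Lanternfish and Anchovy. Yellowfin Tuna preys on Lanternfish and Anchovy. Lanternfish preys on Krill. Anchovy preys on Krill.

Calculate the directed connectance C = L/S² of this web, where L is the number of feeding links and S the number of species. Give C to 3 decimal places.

C = 0.141

The web has S = 8 species and L = 9 feeding links.
C = L / S² = 9 / 64 = 0.1406 ≈ 0.141.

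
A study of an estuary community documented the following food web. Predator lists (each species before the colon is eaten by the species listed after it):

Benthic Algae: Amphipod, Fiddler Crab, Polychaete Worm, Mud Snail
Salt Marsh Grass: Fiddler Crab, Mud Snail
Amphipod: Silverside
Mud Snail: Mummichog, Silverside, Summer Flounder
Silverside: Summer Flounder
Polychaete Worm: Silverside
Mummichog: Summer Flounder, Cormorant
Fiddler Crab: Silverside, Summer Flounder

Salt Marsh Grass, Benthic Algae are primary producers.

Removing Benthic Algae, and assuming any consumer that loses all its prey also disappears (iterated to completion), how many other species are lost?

2

Remove Benthic Algae.
Round 1: Amphipod (all prey gone), Polychaete Worm (all prey gone) → extinct.
No further losses. Total secondary extinctions: 2.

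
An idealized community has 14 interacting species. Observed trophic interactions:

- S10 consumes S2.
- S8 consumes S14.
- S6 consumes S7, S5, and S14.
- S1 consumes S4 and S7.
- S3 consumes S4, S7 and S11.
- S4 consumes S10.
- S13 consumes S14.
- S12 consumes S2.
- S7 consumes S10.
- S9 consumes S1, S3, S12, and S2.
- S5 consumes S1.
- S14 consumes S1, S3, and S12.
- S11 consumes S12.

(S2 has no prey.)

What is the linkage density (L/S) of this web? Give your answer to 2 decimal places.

L/S = 1.64

There are L = 23 links among S = 14 species.
L/S = 23/14 = 1.6429 ≈ 1.64.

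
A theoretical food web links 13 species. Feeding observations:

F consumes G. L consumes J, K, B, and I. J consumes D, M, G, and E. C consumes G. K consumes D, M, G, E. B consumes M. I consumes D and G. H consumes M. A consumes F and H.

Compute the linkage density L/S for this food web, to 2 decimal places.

L/S = 1.54

There are L = 20 links among S = 13 species.
L/S = 20/13 = 1.5385 ≈ 1.54.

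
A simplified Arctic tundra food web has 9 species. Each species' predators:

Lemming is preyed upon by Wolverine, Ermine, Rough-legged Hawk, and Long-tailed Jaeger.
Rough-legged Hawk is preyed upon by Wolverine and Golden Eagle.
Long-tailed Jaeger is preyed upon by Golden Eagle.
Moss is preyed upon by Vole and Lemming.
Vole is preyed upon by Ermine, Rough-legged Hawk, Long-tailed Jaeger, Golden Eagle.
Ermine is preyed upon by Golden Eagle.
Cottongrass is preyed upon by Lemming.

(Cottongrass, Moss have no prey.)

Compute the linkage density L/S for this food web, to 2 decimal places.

There are L = 15 links among S = 9 species.
L/S = 15/9 = 1.6667 ≈ 1.67.

L/S = 1.67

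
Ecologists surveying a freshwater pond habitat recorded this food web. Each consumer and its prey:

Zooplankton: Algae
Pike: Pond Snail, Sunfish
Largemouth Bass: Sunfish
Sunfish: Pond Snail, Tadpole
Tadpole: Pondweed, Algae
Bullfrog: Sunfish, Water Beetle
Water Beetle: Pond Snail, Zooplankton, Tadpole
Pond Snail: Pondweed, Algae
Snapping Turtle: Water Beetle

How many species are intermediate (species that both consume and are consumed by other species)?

Intermediate species (has both prey and predators): Pond Snail, Zooplankton, Tadpole, Sunfish, Water Beetle.
Count: 5.

5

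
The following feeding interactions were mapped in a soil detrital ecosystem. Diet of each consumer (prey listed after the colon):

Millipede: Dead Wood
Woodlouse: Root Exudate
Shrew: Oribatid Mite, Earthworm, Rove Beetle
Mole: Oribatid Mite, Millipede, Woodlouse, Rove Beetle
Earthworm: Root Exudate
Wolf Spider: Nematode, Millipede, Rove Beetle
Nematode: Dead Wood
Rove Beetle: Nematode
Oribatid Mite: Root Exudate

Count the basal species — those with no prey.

Basal species (no prey listed): Dead Wood, Root Exudate.
Count: 2.

2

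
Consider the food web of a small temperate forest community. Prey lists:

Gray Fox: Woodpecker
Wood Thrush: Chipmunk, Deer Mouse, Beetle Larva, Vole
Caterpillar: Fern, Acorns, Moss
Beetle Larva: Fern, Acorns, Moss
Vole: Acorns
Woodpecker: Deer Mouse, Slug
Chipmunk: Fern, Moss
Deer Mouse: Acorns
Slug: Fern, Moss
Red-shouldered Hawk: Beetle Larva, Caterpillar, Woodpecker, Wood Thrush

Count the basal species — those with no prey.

Basal species (no prey listed): Fern, Acorns, Moss.
Count: 3.

3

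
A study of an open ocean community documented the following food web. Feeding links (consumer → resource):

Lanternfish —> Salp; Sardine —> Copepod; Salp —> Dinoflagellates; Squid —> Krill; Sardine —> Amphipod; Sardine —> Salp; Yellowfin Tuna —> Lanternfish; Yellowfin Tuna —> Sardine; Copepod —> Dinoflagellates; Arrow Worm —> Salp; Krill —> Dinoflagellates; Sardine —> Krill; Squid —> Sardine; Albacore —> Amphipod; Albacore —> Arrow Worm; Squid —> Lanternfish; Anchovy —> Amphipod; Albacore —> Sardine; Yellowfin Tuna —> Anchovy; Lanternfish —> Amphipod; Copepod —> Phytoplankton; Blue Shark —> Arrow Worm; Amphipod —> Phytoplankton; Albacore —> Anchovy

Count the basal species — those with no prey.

2

Basal species (no prey listed): Dinoflagellates, Phytoplankton.
Count: 2.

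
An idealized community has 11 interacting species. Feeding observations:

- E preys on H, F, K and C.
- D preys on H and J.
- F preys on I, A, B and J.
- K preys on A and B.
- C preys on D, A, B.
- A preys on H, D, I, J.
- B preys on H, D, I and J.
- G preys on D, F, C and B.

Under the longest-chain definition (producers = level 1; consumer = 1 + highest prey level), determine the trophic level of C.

H is a producer → level 1.
D eats H (level 1); other prey at levels: J 1 → level 2.
A eats D (level 2); other prey at levels: H 1, I 1, J 1 → level 3.
C eats A (level 3); other prey at levels: D 2, B 3 → level 4.

Trophic level 4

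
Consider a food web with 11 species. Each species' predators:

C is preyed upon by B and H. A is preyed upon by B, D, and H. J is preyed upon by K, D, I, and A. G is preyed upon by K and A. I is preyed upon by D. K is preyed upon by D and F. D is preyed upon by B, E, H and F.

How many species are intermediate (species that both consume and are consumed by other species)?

4

Intermediate species (has both prey and predators): A, I, K, D.
Count: 4.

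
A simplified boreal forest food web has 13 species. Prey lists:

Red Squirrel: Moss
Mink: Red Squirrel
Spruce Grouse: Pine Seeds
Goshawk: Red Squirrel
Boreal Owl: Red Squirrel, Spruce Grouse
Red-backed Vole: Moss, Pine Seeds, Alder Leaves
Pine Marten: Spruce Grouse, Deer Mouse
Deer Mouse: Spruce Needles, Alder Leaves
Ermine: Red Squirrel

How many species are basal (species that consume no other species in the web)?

Basal species (no prey listed): Spruce Needles, Moss, Pine Seeds, Alder Leaves.
Count: 4.

4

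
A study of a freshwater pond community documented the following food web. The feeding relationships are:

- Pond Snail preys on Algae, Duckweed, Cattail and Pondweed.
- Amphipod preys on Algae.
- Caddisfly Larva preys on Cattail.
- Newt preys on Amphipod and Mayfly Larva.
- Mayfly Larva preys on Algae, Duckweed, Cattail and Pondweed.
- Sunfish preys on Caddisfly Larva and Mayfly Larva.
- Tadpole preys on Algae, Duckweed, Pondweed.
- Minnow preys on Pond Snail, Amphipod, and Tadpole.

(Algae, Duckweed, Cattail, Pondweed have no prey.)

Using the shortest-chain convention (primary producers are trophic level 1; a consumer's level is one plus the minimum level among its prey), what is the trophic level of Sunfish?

Trophic level 3

Cattail is a producer → level 1.
Caddisfly Larva eats Cattail → level 2.
Sunfish eats Caddisfly Larva → level 3.
No prey of Sunfish is below level 2, so 3 is the minimum.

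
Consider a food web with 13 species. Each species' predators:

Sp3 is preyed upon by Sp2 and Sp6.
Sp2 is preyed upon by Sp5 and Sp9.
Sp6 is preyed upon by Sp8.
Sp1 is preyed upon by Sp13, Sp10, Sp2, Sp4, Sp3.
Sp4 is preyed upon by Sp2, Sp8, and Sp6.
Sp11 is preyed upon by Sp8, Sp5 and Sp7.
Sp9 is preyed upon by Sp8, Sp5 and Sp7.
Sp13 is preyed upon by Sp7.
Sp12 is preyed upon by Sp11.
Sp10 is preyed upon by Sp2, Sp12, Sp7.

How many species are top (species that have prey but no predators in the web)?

3

Top species (has prey, but nothing eats it): Sp5, Sp7, Sp8.
Count: 3.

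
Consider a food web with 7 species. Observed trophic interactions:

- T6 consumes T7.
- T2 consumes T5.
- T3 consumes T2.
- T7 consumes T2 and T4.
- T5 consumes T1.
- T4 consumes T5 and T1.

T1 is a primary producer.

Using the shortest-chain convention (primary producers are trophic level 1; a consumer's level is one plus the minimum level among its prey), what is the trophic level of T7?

T1 is a producer → level 1.
T4 eats T1 → level 2.
T7 eats T4 → level 3.
No prey of T7 is below level 2, so 3 is the minimum.

Trophic level 3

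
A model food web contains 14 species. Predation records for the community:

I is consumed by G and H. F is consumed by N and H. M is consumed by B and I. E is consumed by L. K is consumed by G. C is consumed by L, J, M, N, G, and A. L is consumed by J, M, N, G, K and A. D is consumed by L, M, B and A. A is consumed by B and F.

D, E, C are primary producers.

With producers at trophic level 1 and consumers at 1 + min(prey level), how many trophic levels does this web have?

4

Producers (level 1): D, E, C.
Following each consumer down to its lowest-level prey: D → M → I → H (levels 1 through 4).
All prey of H (I 3, F 3) are at level 3 or above, so H is at level 1 + 3 = 4.
Every consumer has at least one prey at level 3 or below, so none exceeds level 4.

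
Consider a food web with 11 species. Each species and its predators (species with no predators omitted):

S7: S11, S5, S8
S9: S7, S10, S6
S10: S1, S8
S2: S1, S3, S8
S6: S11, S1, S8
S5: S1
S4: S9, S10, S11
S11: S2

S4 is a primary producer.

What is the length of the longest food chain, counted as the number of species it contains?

One longest chain: S4 → S9 → S7 → S11 → S2 → S1.
It has 6 species and 5 links.

6 species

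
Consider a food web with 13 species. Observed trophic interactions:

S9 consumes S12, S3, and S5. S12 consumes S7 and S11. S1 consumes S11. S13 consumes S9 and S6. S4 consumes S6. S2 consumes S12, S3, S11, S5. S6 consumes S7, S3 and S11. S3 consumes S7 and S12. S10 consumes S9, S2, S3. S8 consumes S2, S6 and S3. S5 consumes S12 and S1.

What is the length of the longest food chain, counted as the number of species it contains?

5 species

One longest chain: S11 → S12 → S5 → S9 → S10.
It has 5 species and 4 links.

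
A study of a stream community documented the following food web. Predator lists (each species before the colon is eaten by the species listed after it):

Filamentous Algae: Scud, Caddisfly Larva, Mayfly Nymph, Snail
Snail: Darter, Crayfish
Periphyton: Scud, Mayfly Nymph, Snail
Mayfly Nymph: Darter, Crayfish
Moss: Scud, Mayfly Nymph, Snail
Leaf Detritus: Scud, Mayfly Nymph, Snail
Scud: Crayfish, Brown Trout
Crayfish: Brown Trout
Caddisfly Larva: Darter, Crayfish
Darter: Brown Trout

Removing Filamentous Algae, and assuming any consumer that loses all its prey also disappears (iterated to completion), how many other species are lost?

1

Remove Filamentous Algae.
Round 1: Caddisfly Larva (all prey gone) → extinct.
No further losses. Total secondary extinctions: 1.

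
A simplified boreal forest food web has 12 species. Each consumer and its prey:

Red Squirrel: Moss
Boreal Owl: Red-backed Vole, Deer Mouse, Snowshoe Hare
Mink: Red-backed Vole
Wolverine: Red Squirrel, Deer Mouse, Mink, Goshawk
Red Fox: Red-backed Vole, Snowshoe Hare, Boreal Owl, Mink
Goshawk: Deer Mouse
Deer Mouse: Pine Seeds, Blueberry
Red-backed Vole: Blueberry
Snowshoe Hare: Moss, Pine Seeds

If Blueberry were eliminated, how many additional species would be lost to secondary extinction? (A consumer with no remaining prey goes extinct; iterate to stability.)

Remove Blueberry.
Round 1: Red-backed Vole (all prey gone) → extinct.
Round 2: Mink (all prey gone) → extinct.
No further losses. Total secondary extinctions: 2.

2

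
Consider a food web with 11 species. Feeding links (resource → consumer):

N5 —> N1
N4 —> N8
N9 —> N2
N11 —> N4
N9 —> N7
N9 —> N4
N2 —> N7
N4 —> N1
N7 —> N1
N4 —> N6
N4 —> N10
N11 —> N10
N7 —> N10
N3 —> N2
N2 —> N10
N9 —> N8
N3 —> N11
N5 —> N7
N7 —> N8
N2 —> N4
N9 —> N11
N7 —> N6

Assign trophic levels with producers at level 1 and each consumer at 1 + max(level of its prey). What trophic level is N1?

N3 is a producer → level 1.
N2 eats N3 (level 1); other prey at levels: N9 1 → level 2.
N7 eats N2 (level 2); other prey at levels: N5 1, N9 1 → level 3.
N1 eats N7 (level 3); other prey at levels: N5 1, N4 3 → level 4.

Trophic level 4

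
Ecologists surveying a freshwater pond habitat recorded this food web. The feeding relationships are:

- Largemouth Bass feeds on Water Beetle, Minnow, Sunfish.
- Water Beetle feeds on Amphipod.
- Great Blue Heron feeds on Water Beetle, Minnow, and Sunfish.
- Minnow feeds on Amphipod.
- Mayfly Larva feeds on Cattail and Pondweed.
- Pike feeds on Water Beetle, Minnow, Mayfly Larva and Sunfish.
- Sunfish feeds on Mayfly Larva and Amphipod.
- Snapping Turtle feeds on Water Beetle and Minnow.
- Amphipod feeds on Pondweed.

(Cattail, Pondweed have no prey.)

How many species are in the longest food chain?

4 species

One longest chain: Pondweed → Amphipod → Minnow → Snapping Turtle.
It has 4 species and 3 links.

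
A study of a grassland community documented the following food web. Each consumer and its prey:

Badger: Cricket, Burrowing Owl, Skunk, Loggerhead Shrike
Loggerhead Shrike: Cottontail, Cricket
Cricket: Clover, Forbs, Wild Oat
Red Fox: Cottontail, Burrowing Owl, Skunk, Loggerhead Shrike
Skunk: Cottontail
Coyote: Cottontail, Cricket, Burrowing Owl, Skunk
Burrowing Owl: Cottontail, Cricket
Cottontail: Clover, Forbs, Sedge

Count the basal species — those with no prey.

4

Basal species (no prey listed): Clover, Forbs, Wild Oat, Sedge.
Count: 4.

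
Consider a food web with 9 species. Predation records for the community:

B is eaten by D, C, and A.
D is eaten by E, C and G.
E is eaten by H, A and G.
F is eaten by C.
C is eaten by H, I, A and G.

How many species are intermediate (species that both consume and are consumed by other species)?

Intermediate species (has both prey and predators): D, E, C.
Count: 3.

3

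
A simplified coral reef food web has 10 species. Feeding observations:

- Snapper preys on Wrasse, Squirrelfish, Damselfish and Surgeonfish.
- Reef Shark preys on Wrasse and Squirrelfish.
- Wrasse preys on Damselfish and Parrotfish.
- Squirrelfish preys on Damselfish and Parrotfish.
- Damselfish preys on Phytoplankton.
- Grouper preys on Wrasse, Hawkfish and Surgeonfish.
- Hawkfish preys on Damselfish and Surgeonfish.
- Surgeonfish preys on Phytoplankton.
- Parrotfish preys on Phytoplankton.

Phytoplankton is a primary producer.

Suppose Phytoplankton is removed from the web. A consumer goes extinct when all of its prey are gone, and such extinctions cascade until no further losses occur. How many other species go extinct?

9

Remove Phytoplankton.
Round 1: Damselfish (all prey gone), Parrotfish (all prey gone), Surgeonfish (all prey gone) → extinct.
Round 2: Hawkfish (all prey gone), Squirrelfish (all prey gone), Wrasse (all prey gone) → extinct.
Round 3: Reef Shark (all prey gone), Snapper (all prey gone), Grouper (all prey gone) → extinct.
No further losses. Total secondary extinctions: 9.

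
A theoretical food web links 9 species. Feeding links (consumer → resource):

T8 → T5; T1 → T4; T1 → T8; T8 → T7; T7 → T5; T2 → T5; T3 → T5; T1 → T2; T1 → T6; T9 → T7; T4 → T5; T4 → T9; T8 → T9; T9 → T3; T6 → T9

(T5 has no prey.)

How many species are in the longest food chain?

One longest chain: T5 → T7 → T9 → T8 → T1.
It has 5 species and 4 links.

5 species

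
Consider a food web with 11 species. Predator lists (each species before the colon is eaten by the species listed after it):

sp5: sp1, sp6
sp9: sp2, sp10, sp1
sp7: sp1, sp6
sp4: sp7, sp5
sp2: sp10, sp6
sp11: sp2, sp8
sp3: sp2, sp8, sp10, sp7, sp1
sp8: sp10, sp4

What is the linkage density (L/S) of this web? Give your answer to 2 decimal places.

L/S = 1.82

There are L = 20 links among S = 11 species.
L/S = 20/11 = 1.8182 ≈ 1.82.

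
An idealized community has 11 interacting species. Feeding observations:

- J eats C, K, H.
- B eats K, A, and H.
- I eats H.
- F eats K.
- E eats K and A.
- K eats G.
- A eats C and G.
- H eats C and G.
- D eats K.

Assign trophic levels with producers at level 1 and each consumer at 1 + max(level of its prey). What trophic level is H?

G is a producer → level 1.
H eats G (level 1); other prey at levels: C 1 → level 2.

Trophic level 2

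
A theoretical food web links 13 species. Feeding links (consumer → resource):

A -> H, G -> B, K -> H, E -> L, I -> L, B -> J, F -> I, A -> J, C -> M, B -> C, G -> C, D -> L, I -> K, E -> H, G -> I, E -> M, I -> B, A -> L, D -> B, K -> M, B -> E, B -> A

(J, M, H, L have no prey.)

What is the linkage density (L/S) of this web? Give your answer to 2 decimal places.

L/S = 1.69

There are L = 22 links among S = 13 species.
L/S = 22/13 = 1.6923 ≈ 1.69.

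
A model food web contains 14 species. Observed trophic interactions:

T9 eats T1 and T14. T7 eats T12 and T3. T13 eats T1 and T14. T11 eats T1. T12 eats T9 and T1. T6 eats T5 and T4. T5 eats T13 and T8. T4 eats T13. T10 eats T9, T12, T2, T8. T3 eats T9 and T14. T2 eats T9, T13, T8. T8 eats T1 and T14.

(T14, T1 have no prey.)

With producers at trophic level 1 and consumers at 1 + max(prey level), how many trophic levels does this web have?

Producers (level 1): T14, T1.
T14 → T9 → T12 → T7 gives T7 level 4.
No species has a prey at level 4, so no species reaches level 5.

4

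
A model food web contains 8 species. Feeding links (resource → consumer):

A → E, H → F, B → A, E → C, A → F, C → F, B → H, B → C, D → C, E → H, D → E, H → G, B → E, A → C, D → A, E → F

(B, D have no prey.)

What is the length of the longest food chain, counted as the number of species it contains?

One longest chain: B → A → E → H → F.
It has 5 species and 4 links.

5 species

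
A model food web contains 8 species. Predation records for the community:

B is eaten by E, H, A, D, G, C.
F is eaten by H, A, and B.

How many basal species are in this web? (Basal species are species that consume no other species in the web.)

1

Basal species (no prey listed): F.
Count: 1.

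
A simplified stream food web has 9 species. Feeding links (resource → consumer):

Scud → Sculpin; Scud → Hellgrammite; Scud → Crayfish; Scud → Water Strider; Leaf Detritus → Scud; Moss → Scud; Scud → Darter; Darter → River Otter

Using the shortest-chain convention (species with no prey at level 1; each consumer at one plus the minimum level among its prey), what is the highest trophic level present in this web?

Basal resources (level 1): Leaf Detritus, Moss.
Following each consumer down to its lowest-level prey: Leaf Detritus → Scud → Darter → River Otter (levels 1 through 4).
All prey of River Otter (Darter 3) are at level 3 or above, so River Otter is at level 1 + 3 = 4.
Every consumer has at least one prey at level 3 or below, so none exceeds level 4.

4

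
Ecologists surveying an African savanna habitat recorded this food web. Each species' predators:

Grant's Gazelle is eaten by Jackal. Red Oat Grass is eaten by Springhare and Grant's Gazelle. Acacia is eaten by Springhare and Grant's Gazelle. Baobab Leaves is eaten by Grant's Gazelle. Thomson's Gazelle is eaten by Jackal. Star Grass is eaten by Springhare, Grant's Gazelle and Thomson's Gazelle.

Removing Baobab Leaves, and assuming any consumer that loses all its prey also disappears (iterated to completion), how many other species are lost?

0

Remove Baobab Leaves.
Every predator of it retains at least one other prey: Grant's Gazelle still has Star Grass, Acacia, Red Oat Grass.
No consumer loses all prey, so no secondary extinctions occur.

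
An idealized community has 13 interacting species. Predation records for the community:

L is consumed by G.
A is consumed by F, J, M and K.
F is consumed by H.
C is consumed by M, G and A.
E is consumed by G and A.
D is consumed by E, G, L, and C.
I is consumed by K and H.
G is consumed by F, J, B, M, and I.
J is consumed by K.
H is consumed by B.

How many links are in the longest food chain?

One longest chain: D → L → G → I → H → B.
It has 6 species and 5 links.

5 links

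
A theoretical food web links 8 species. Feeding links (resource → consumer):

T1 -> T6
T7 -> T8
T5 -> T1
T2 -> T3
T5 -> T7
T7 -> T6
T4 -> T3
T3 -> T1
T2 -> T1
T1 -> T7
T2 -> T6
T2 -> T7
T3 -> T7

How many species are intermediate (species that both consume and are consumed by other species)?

Intermediate species (has both prey and predators): T3, T1, T7.
Count: 3.

3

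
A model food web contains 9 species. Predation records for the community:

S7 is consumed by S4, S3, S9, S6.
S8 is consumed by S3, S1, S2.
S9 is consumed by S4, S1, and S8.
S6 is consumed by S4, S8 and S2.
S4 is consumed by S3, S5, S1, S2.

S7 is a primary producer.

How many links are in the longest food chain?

One longest chain: S7 → S6 → S8 → S1.
It has 4 species and 3 links.

3 links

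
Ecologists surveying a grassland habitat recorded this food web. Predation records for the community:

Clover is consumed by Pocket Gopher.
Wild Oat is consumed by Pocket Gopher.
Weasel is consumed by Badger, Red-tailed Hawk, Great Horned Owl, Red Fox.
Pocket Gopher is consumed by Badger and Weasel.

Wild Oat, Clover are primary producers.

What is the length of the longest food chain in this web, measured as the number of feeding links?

One longest chain: Wild Oat → Pocket Gopher → Weasel → Red Fox.
It has 4 species and 3 links.

3 links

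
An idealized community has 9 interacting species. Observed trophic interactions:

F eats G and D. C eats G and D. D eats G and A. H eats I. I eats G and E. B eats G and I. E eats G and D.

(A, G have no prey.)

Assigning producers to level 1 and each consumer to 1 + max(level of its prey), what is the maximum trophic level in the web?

5

Producers (level 1): A, G.
A → D → E → I → H gives H level 5.
No species has a prey at level 5, so no species reaches level 6.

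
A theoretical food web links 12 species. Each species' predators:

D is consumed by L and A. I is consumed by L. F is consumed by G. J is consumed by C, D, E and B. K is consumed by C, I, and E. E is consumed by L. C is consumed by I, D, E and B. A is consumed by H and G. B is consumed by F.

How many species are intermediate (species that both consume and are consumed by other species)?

Intermediate species (has both prey and predators): C, D, B, I, E, A, F.
Count: 7.

7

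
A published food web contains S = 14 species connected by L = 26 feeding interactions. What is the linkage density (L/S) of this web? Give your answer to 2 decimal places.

There are L = 26 links among S = 14 species.
L/S = 26/14 = 1.8571 ≈ 1.86.

L/S = 1.86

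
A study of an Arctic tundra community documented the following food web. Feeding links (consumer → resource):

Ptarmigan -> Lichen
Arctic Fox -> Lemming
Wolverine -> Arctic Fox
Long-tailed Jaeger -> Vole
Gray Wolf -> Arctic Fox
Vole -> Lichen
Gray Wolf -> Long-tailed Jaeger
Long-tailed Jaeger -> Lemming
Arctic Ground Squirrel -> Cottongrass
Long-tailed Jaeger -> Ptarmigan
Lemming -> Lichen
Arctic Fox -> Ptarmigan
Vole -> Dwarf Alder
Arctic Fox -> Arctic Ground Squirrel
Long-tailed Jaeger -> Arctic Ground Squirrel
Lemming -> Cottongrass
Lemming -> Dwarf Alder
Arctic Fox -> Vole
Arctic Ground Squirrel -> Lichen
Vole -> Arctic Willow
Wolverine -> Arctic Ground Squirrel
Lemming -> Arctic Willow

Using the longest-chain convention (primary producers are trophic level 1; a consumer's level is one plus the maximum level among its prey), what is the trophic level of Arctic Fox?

Trophic level 3

Lichen is a producer → level 1.
Vole eats Lichen (level 1); other prey at levels: Dwarf Alder 1, Arctic Willow 1 → level 2.
Arctic Fox eats Vole (level 2); other prey at levels: Lemming 2, Arctic Ground Squirrel 2, Ptarmigan 2 → level 3.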